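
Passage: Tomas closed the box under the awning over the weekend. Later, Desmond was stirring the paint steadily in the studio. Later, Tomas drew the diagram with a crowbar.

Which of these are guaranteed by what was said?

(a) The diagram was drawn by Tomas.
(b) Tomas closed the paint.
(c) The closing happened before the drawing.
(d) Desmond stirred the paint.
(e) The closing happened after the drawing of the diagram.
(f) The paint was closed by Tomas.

(a), (c), (d)

(a) Entailed — dropping 'with a crowbar' leaves a sub-description the original still satisfies.
(b) Not entailed — Tomas closed the box, not the paint; the paint belongs to the stirring event.
(c) Entailed — the narrative places the closing before the drawing.
(d) Entailed — 'stir' is an activity; 'was stirring' entails that some stirring happened, so 'stirred' holds.
(e) Not entailed — the narrative places the closing before the drawing, not after.
(f) Not entailed — Tomas closed the box, not the paint; the paint belongs to the stirring event.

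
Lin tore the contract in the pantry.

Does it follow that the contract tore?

yes

'Lin tore the contract' is the causative; it entails the inchoative 'the contract tore'.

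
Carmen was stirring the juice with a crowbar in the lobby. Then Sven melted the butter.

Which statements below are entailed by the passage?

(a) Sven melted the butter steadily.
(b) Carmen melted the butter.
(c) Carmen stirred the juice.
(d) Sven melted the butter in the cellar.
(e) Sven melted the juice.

(c)

(a) Not entailed — 'steadily' adds information not in the original event.
(b) Not entailed — the passage has Sven melting the butter, not Carmen.
(c) Entailed — 'stir' is an activity; 'was stirring' entails that some stirring happened, so 'stirred' holds.
(d) Not entailed — 'in the cellar' adds information not in the original event.
(e) Not entailed — Sven melted the butter, not the juice; the juice belongs to the stirring event.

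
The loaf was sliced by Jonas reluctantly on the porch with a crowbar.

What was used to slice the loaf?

a crowbar

'with a crowbar' marks the instrument of the slicing event.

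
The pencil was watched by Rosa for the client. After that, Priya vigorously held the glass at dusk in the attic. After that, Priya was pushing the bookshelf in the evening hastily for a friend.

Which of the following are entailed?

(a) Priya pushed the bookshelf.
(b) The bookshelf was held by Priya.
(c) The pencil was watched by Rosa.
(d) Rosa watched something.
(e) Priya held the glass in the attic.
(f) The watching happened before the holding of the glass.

(a), (c), (d), (e), (f)

(a) Entailed — 'push' is an activity; 'was pushing' entails that some pushing happened, so 'pushed' holds.
(b) Not entailed — Priya held the glass, not the bookshelf; the bookshelf belongs to the pushing event.
(c) Entailed — every conjunct here is already in the original watching event.
(d) Entailed — this follows by dropping conjuncts from the watching event's description.
(e) Entailed — every conjunct here is already in the original holding event.
(f) Entailed — the narrative places the watching before the holding.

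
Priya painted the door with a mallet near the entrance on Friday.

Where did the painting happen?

near the entrance

'near the entrance' marks the location of the painting event.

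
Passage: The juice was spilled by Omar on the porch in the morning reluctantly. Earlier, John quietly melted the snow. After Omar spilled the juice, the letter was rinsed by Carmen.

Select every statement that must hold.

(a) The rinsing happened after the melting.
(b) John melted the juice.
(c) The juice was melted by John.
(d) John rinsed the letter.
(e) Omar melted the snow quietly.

(a)

(a) Entailed — the narrative places the melting before the rinsing.
(b) Not entailed — John melted the snow, not the juice; the juice belongs to the spilling event.
(c) Not entailed — John melted the snow, not the juice; the juice belongs to the spilling event.
(d) Not entailed — the passage has Carmen rinsing the letter, not John.
(e) Not entailed — the passage has John melting the snow, not Omar.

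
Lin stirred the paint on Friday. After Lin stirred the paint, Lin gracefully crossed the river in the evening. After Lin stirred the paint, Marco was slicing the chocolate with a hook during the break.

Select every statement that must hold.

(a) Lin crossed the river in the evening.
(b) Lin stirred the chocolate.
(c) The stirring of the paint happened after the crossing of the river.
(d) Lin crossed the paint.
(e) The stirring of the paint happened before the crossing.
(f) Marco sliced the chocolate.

(a) Entailed — the original entails any weakening of itself; this just drops 'gracefully'.
(b) Not entailed — Lin stirred the paint, not the chocolate; the chocolate belongs to the slicing event.
(c) Not entailed — the narrative places the stirring before the crossing, not after.
(d) Not entailed — Lin crossed the river, not the paint; the paint belongs to the stirring event.
(e) Entailed — the narrative places the stirring before the crossing.
(f) Not entailed — 'was slicing' is progressive on an accomplishment; it does not entail the completed 'sliced'.

(a), (e)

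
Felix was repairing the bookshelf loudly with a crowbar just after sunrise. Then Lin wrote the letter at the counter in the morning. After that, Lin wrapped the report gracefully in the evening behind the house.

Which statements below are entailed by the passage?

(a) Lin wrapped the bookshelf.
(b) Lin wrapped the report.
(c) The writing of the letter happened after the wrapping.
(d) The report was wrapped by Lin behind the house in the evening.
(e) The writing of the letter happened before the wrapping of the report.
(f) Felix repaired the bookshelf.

(b), (d), (e)

(a) Not entailed — Lin wrapped the report, not the bookshelf; the bookshelf belongs to the repairing event.
(b) Entailed — the original entails any weakening of itself; this just drops 'gracefully', 'behind the house', 'in the evening'.
(c) Not entailed — the narrative places the writing before the wrapping, not after.
(d) Entailed — this follows by dropping conjuncts from the wrapping event's description.
(e) Entailed — the narrative places the writing before the wrapping.
(f) Not entailed — 'was repairing' is progressive on an accomplishment; it does not entail the completed 'repaired'.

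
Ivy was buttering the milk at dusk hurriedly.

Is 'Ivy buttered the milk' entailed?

'was buttering' is progressive; for an accomplishment like 'butter the milk', it doesn't entail completion.

no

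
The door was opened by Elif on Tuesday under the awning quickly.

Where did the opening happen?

under the awning

'under the awning' marks the location of the opening event.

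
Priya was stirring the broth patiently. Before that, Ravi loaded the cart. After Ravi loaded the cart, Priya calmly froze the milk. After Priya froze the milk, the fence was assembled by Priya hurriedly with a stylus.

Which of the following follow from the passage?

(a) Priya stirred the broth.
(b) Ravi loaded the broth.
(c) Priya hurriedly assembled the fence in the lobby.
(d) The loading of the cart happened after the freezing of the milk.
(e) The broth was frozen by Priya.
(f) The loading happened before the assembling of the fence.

(a), (f)

(a) Entailed — 'stir' is an activity; 'was stirring' entails that some stirring happened, so 'stirred' holds.
(b) Not entailed — Ravi loaded the cart, not the broth; the broth belongs to the stirring event.
(c) Not entailed — 'in the lobby' adds information not in the original event.
(d) Not entailed — the narrative places the loading before the freezing, not after.
(e) Not entailed — Priya froze the milk, not the broth; the broth belongs to the stirring event.
(f) Entailed — the narrative places the loading before the assembling.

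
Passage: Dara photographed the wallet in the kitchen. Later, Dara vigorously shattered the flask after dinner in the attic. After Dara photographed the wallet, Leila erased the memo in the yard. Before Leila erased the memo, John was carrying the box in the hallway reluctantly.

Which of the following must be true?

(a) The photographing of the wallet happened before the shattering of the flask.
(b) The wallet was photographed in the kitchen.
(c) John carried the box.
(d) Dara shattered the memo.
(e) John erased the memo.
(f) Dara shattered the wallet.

(a) Entailed — the narrative places the photographing before the shattering.
(b) Entailed — generalizing the agent leaves a sub-description the original still satisfies.
(c) Entailed — 'carry' is an activity; 'was carrying' entails that some carrying happened, so 'carried' holds.
(d) Not entailed — Dara shattered the flask, not the memo; the memo belongs to the erasing event.
(e) Not entailed — the passage has Leila erasing the memo, not John.
(f) Not entailed — Dara shattered the flask, not the wallet; the wallet belongs to the photographing event.

(a), (b), (c)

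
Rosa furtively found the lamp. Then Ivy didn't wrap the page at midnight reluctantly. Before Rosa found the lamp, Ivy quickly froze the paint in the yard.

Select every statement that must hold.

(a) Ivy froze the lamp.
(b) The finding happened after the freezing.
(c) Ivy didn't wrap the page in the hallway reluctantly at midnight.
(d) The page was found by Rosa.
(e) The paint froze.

(a) Not entailed — Ivy froze the paint, not the lamp; the lamp belongs to the finding event.
(b) Entailed — the narrative places the freezing before the finding.
(c) Entailed — under negation, adding a further restriction is entailed: if no such wrapping event occurred, none occurred in the hallway either.
(d) Not entailed — Rosa found the lamp, not the page; the page belongs to the wrapping event.
(e) Entailed — 'Ivy froze the paint' is causative; it entails the inchoative 'the paint froze'.

(b), (c), (e)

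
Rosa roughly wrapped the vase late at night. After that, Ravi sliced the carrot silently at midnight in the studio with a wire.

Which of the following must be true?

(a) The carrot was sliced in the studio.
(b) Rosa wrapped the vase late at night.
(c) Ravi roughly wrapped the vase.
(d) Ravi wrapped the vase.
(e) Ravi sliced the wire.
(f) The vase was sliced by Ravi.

(a), (b)

(a) Entailed — this follows by dropping conjuncts from the slicing event's description.
(b) Entailed — this follows by dropping conjuncts from the wrapping event's description.
(c) Not entailed — the passage has Rosa wrapping the vase, not Ravi.
(d) Not entailed — the passage has Rosa wrapping the vase, not Ravi.
(e) Not entailed — the wire is the instrument, not what was sliced.
(f) Not entailed — Ravi sliced the carrot, not the vase; the vase belongs to the wrapping event.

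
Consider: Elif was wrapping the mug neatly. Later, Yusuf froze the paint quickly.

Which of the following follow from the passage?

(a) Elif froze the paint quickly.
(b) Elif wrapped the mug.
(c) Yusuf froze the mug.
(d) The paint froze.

(a) Not entailed — the passage has Yusuf freezing the paint, not Elif.
(b) Not entailed — 'was wrapping' is progressive on an accomplishment; it does not entail the completed 'wrapped'.
(c) Not entailed — Yusuf froze the paint, not the mug; the mug belongs to the wrapping event.
(d) Entailed — 'Yusuf froze the paint' is causative; it entails the inchoative 'the paint froze'.

(d)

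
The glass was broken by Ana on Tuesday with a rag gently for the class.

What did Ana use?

'with a rag' marks the instrument of the breaking event.

a rag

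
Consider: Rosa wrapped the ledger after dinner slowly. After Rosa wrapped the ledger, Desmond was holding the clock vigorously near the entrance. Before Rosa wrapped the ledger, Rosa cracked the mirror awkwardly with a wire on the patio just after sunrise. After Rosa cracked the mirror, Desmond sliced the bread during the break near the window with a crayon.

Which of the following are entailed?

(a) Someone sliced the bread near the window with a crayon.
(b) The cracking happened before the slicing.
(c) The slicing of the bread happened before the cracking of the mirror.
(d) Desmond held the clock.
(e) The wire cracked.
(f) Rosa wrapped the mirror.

(a), (b), (d)

(a) Entailed — the original entails any weakening of itself; this just drops 'during the break' and generalizes the agent.
(b) Entailed — the narrative places the cracking before the slicing.
(c) Not entailed — the narrative places the cracking before the slicing, not after.
(d) Entailed — 'hold' is an activity; 'was holding' entails that some holding happened, so 'held' holds.
(e) Not entailed — the mirror is what cracked, not the wire.
(f) Not entailed — Rosa wrapped the ledger, not the mirror; the mirror belongs to the cracking event.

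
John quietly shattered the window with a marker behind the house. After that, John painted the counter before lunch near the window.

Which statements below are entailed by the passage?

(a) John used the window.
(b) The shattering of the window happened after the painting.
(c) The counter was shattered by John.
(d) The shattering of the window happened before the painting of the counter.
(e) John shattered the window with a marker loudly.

(a) Not entailed — the window is the patient, not an instrument — John used a marker.
(b) Not entailed — the narrative places the shattering before the painting, not after.
(c) Not entailed — John shattered the window, not the counter; the counter belongs to the painting event.
(d) Entailed — the narrative places the shattering before the painting.
(e) Not entailed — 'loudly' adds a manner not in (and inconsistent with) the original.

(d)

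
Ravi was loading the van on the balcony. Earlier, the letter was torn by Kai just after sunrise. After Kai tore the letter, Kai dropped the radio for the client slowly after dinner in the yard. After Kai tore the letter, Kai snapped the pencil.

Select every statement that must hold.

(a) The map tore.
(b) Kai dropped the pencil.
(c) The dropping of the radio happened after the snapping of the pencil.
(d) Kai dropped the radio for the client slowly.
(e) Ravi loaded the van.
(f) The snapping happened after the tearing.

(a) Not entailed — the letter is what tore, not the map.
(b) Not entailed — Kai dropped the radio, not the pencil; the pencil belongs to the snapping event.
(c) Not entailed — the narrative doesn't order the snapping relative to the dropping.
(d) Entailed — this follows by dropping conjuncts from the dropping event's description.
(e) Not entailed — 'was loading' is progressive on an accomplishment; it does not entail the completed 'loaded'.
(f) Entailed — the narrative places the tearing before the snapping.

(d), (f)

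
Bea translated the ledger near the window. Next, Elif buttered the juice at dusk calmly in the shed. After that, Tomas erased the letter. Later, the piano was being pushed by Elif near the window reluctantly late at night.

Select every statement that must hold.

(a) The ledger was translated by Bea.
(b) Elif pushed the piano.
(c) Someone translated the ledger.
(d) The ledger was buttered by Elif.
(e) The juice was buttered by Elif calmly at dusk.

(a), (b), (c), (e)

(a) Entailed — dropping 'near the window' leaves a sub-description the original still satisfies.
(b) Entailed — 'push' is an activity; 'was pushing' entails that some pushing happened, so 'pushed' holds.
(c) Entailed — the original entails any weakening of itself; this just drops 'near the window' and generalizes the agent.
(d) Not entailed — Elif buttered the juice, not the ledger; the ledger belongs to the translating event.
(e) Entailed — every conjunct here is already in the original buttering event.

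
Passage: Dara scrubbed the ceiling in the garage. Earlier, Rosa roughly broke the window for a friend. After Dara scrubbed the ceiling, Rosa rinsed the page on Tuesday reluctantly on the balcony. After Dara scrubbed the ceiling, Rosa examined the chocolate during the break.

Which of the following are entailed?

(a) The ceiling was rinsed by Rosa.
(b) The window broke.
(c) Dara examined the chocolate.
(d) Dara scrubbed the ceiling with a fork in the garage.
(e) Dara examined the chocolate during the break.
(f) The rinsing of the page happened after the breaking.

(a) Not entailed — Rosa rinsed the page, not the ceiling; the ceiling belongs to the scrubbing event.
(b) Entailed — 'Rosa broke the window' is causative; it entails the inchoative 'the window broke'.
(c) Not entailed — the passage has Rosa examining the chocolate, not Dara.
(d) Not entailed — 'with a fork' adds information not in the original event.
(e) Not entailed — the passage has Rosa examining the chocolate, not Dara.
(f) Entailed — the narrative places the breaking before the rinsing.

(b), (f)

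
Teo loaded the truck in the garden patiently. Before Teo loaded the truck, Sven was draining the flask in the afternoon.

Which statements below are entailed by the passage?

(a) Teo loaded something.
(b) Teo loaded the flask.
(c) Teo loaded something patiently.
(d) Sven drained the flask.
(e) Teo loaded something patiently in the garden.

(a) Entailed — the original entails any weakening of itself; this just drops 'patiently', 'in the garden' and generalizes the patient.
(b) Not entailed — Teo loaded the truck, not the flask; the flask belongs to the draining event.
(c) Entailed — dropping 'in the garden' and generalizing the patient leaves a sub-description the original still satisfies.
(d) Not entailed — 'was draining' is progressive on an accomplishment; it does not entail the completed 'drained'.
(e) Entailed — the original entails any weakening of itself; this just generalizes the patient.

(a), (c), (e)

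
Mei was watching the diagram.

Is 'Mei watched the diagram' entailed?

yes

'watch' is atelic; if Mei was watching the diagram, then Mei watched the diagram (for some time).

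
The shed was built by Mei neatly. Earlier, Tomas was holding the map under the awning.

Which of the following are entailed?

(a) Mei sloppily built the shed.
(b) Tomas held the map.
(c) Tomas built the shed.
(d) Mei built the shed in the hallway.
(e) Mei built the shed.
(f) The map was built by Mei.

(a) Not entailed — 'sloppily' adds a manner not in (and inconsistent with) the original.
(b) Entailed — 'hold' is an activity; 'was holding' entails that some holding happened, so 'held' holds.
(c) Not entailed — the passage has Mei building the shed, not Tomas.
(d) Not entailed — 'in the hallway' adds information not in the original event.
(e) Entailed — this follows by dropping conjuncts from the building event's description.
(f) Not entailed — Mei built the shed, not the map; the map belongs to the holding event.

(b), (e)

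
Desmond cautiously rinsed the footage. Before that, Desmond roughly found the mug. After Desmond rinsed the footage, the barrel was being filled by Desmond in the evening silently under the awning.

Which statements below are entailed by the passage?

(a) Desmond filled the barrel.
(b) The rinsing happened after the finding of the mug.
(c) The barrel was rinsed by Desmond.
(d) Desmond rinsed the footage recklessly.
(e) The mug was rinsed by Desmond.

(a) Not entailed — 'was filling' is progressive on an accomplishment; it does not entail the completed 'filled'.
(b) Entailed — the narrative places the finding before the rinsing.
(c) Not entailed — Desmond rinsed the footage, not the barrel; the barrel belongs to the filling event.
(d) Not entailed — 'recklessly' adds a manner not in (and inconsistent with) the original.
(e) Not entailed — Desmond rinsed the footage, not the mug; the mug belongs to the finding event.

(b)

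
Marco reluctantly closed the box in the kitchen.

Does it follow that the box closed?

'Marco closed the box' is the causative; it entails the inchoative 'the box closed'.

yes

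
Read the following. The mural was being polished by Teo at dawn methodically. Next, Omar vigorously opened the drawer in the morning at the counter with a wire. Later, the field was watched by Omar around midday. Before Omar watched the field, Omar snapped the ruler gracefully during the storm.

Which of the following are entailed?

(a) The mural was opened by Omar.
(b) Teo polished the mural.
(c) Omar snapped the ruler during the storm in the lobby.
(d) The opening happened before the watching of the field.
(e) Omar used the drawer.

(b), (d)

(a) Not entailed — Omar opened the drawer, not the mural; the mural belongs to the polishing event.
(b) Entailed — 'polish' is an activity; 'was polishing' entails that some polishing happened, so 'polished' holds.
(c) Not entailed — 'in the lobby' adds information not in the original event.
(d) Entailed — the narrative places the opening before the watching.
(e) Not entailed — the drawer is the patient, not an instrument — Omar used a wire.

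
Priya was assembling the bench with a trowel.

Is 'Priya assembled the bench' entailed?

'was assembling' is progressive; for an accomplishment like 'assemble the bench', it doesn't entail completion.

no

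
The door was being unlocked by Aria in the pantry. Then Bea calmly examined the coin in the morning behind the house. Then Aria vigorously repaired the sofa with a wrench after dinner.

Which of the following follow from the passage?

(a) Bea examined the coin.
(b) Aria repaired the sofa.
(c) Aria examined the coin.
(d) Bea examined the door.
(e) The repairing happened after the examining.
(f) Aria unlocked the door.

(a) Entailed — every conjunct here is already in the original examining event.
(b) Entailed — the original entails any weakening of itself; this just drops 'with a wrench', 'after dinner', 'vigorously'.
(c) Not entailed — the passage has Bea examining the coin, not Aria.
(d) Not entailed — Bea examined the coin, not the door; the door belongs to the unlocking event.
(e) Entailed — the narrative places the examining before the repairing.
(f) Not entailed — 'was unlocking' is progressive on an accomplishment; it does not entail the completed 'unlocked'.

(a), (b), (e)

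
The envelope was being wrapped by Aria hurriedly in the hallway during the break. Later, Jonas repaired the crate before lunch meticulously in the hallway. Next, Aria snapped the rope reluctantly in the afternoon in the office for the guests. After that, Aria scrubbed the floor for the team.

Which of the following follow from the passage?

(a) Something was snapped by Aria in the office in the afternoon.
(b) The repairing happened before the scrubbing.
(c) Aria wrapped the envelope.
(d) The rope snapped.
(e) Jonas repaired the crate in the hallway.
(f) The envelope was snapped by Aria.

(a) Entailed — this follows by dropping conjuncts from the snapping event's description.
(b) Entailed — the narrative places the repairing before the scrubbing.
(c) Not entailed — 'was wrapping' is progressive on an accomplishment; it does not entail the completed 'wrapped'.
(d) Entailed — 'Aria snapped the rope' is causative; it entails the inchoative 'the rope snapped'.
(e) Entailed — this follows by dropping conjuncts from the repairing event's description.
(f) Not entailed — Aria snapped the rope, not the envelope; the envelope belongs to the wrapping event.

(a), (b), (d), (e)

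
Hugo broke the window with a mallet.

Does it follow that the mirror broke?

Nothing is said about any mirror; only the window is affected.

no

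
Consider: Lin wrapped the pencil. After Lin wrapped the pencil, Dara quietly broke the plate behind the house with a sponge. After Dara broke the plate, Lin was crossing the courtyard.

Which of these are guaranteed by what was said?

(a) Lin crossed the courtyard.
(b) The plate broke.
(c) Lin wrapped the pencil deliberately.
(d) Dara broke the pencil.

(a) Not entailed — 'was crossing' is progressive on an accomplishment; it does not entail the completed 'crossed'.
(b) Entailed — 'Dara broke the plate' is causative; it entails the inchoative 'the plate broke'.
(c) Not entailed — 'deliberately' adds information not in the original event.
(d) Not entailed — Dara broke the plate, not the pencil; the pencil belongs to the wrapping event.

(b)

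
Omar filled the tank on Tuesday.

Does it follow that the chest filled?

Nothing is said about any chest; only the tank is affected.

no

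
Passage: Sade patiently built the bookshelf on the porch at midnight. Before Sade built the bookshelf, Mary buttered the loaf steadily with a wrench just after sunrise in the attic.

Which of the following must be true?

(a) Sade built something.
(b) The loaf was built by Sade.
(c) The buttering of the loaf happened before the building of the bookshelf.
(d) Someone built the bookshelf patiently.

(a) Entailed — every conjunct here is already in the original building event.
(b) Not entailed — Sade built the bookshelf, not the loaf; the loaf belongs to the buttering event.
(c) Entailed — the narrative places the buttering before the building.
(d) Entailed — every conjunct here is already in the original building event.

(a), (c), (d)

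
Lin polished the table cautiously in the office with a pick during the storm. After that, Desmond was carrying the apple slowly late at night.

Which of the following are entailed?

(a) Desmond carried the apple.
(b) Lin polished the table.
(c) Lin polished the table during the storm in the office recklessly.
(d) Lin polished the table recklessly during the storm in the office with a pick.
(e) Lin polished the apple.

(a) Entailed — 'carry' is an activity; 'was carrying' entails that some carrying happened, so 'carried' holds.
(b) Entailed — every conjunct here is already in the original polishing event.
(c) Not entailed — 'recklessly' adds a manner not in (and inconsistent with) the original.
(d) Not entailed — 'recklessly' adds a manner not in (and inconsistent with) the original.
(e) Not entailed — Lin polished the table, not the apple; the apple belongs to the carrying event.

(a), (b)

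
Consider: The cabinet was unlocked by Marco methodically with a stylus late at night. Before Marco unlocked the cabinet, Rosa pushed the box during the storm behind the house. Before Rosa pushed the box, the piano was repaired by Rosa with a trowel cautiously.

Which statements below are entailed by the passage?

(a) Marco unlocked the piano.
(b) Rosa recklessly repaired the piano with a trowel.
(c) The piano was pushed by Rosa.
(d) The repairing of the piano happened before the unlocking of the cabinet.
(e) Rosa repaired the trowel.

(a) Not entailed — Marco unlocked the cabinet, not the piano; the piano belongs to the repairing event.
(b) Not entailed — 'recklessly' adds a manner not in (and inconsistent with) the original.
(c) Not entailed — Rosa pushed the box, not the piano; the piano belongs to the repairing event.
(d) Entailed — the narrative places the repairing before the unlocking.
(e) Not entailed — the trowel is the instrument, not what was repaired.

(d)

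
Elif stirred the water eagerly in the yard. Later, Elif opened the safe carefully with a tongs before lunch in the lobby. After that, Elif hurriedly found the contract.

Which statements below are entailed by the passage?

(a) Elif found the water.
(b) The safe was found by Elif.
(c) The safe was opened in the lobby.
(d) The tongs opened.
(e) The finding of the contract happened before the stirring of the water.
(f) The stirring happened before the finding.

(c), (f)

(a) Not entailed — Elif found the contract, not the water; the water belongs to the stirring event.
(b) Not entailed — Elif found the contract, not the safe; the safe belongs to the opening event.
(c) Entailed — dropping 'with a tongs', 'before lunch', 'carefully' and generalizing the agent leaves a sub-description the original still satisfies.
(d) Not entailed — the safe is what opened, not the tongs.
(e) Not entailed — the narrative places the stirring before the finding, not after.
(f) Entailed — the narrative places the stirring before the finding.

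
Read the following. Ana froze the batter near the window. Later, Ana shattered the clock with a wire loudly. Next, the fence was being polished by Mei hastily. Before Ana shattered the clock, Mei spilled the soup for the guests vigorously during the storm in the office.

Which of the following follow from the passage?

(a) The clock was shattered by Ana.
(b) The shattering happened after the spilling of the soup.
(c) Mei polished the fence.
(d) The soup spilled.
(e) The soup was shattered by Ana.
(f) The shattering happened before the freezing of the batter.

(a) Entailed — the original entails any weakening of itself; this just drops 'loudly', 'with a wire'.
(b) Entailed — the narrative places the spilling before the shattering.
(c) Entailed — 'polish' is an activity; 'was polishing' entails that some polishing happened, so 'polished' holds.
(d) Entailed — 'Mei spilled the soup' is causative; it entails the inchoative 'the soup spilled'.
(e) Not entailed — Ana shattered the clock, not the soup; the soup belongs to the spilling event.
(f) Not entailed — the narrative places the freezing before the shattering, not after.

(a), (b), (c), (d)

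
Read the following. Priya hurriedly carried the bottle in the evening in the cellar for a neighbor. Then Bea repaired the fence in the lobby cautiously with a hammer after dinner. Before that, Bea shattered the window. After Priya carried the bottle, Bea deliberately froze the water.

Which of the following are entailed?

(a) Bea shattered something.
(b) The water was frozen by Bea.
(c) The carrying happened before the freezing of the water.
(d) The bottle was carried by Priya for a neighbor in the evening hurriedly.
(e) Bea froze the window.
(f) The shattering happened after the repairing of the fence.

(a), (b), (c), (d)

(a) Entailed — the original entails any weakening of itself; this just generalizes the patient.
(b) Entailed — the original entails any weakening of itself; this just drops 'deliberately'.
(c) Entailed — the narrative places the carrying before the freezing.
(d) Entailed — dropping 'in the cellar' leaves a sub-description the original still satisfies.
(e) Not entailed — Bea froze the water, not the window; the window belongs to the shattering event.
(f) Not entailed — the narrative places the shattering before the repairing, not after.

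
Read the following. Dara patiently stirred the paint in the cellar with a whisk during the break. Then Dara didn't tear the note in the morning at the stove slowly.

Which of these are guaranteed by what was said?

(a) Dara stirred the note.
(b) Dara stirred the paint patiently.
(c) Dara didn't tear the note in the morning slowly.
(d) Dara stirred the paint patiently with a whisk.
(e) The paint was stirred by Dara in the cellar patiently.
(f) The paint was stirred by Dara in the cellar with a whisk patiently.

(a) Not entailed — Dara stirred the paint, not the note; the note belongs to the tearing event.
(b) Entailed — this follows by dropping conjuncts from the stirring event's description.
(c) Not entailed — dropping 'at the stove' under negation is not valid — the original leaves open that Dara tore the note some other way.
(d) Entailed — dropping 'during the break', 'in the cellar' leaves a sub-description the original still satisfies.
(e) Entailed — dropping 'during the break', 'with a whisk' leaves a sub-description the original still satisfies.
(f) Entailed — the original entails any weakening of itself; this just drops 'during the break'.

(b), (d), (e), (f)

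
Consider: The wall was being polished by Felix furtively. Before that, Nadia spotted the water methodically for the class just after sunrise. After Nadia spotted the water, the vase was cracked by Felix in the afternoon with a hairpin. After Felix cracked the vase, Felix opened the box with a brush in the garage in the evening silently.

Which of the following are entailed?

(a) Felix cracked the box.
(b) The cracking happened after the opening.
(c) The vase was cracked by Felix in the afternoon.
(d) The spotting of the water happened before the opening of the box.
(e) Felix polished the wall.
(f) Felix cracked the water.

(a) Not entailed — Felix cracked the vase, not the box; the box belongs to the opening event.
(b) Not entailed — the narrative places the cracking before the opening, not after.
(c) Entailed — this follows by dropping conjuncts from the cracking event's description.
(d) Entailed — the narrative places the spotting before the opening.
(e) Entailed — 'polish' is an activity; 'was polishing' entails that some polishing happened, so 'polished' holds.
(f) Not entailed — Felix cracked the vase, not the water; the water belongs to the spotting event.

(c), (d), (e)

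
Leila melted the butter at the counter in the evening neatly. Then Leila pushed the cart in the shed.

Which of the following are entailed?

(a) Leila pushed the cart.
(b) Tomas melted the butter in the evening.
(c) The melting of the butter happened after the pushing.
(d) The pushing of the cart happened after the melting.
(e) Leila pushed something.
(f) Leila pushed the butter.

(a) Entailed — every conjunct here is already in the original pushing event.
(b) Not entailed — the passage has Leila melting the butter, not Tomas.
(c) Not entailed — the narrative places the melting before the pushing, not after.
(d) Entailed — the narrative places the melting before the pushing.
(e) Entailed — the original entails any weakening of itself; this just drops 'in the shed' and generalizes the patient.
(f) Not entailed — Leila pushed the cart, not the butter; the butter belongs to the melting event.

(a), (d), (e)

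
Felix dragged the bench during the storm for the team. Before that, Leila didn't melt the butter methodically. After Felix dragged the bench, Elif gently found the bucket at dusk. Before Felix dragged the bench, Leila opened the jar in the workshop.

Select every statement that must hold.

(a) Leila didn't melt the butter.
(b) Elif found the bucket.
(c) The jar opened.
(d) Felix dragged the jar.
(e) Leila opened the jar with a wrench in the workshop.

(b), (c)

(a) Not entailed — dropping 'methodically' under negation is not valid — the original leaves open that Leila melted the butter some other way.
(b) Entailed — this follows by dropping conjuncts from the finding event's description.
(c) Entailed — 'Leila opened the jar' is causative; it entails the inchoative 'the jar opened'.
(d) Not entailed — Felix dragged the bench, not the jar; the jar belongs to the opening event.
(e) Not entailed — 'with a wrench' adds information not in the original event.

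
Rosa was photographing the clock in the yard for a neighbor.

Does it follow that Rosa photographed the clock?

'was photographing' is progressive; for an accomplishment like 'photograph the clock', it doesn't entail completion.

no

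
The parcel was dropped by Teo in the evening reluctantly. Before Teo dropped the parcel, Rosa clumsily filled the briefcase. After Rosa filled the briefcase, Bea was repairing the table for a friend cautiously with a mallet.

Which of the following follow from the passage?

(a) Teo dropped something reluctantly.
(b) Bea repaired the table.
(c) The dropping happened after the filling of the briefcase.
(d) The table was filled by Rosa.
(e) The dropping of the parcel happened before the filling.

(a) Entailed — dropping 'in the evening' and generalizing the patient leaves a sub-description the original still satisfies.
(b) Not entailed — 'was repairing' is progressive on an accomplishment; it does not entail the completed 'repaired'.
(c) Entailed — the narrative places the filling before the dropping.
(d) Not entailed — Rosa filled the briefcase, not the table; the table belongs to the repairing event.
(e) Not entailed — the narrative places the filling before the dropping, not after.

(a), (c)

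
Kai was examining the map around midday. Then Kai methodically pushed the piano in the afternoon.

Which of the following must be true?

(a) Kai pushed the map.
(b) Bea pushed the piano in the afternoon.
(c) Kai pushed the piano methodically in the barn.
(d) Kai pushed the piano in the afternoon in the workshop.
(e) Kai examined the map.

(a) Not entailed — Kai pushed the piano, not the map; the map belongs to the examining event.
(b) Not entailed — the passage has Kai pushing the piano, not Bea.
(c) Not entailed — 'in the barn' adds information not in the original event.
(d) Not entailed — 'in the workshop' adds information not in the original event.
(e) Entailed — 'examine' is an activity; 'was examining' entails that some examining happened, so 'examined' holds.

(e)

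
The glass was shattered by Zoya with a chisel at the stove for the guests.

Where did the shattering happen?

at the stove

'at the stove' marks the location of the shattering event.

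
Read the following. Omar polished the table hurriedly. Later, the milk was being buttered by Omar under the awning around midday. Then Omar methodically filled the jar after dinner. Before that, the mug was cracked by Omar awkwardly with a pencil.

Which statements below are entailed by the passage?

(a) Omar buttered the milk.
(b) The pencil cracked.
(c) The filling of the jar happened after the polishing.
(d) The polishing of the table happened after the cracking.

(a) Not entailed — 'was buttering' is progressive on an accomplishment; it does not entail the completed 'buttered'.
(b) Not entailed — the mug is what cracked, not the pencil.
(c) Entailed — the narrative places the polishing before the filling.
(d) Not entailed — the narrative doesn't order the cracking relative to the polishing.

(c)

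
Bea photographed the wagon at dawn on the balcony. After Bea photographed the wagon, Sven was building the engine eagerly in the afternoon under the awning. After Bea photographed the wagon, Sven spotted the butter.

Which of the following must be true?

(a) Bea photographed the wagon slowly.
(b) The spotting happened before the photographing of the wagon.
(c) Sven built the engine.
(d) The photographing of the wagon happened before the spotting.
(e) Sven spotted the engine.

(d)

(a) Not entailed — 'slowly' adds information not in the original event.
(b) Not entailed — the narrative places the photographing before the spotting, not after.
(c) Not entailed — 'was building' is progressive on an accomplishment; it does not entail the completed 'built'.
(d) Entailed — the narrative places the photographing before the spotting.
(e) Not entailed — Sven spotted the butter, not the engine; the engine belongs to the building event.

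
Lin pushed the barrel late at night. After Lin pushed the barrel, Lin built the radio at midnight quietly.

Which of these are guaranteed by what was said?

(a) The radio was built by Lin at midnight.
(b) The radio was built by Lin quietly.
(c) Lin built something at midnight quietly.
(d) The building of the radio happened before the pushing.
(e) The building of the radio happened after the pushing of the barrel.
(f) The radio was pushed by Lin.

(a) Entailed — dropping 'quietly' leaves a sub-description the original still satisfies.
(b) Entailed — the original entails any weakening of itself; this just drops 'at midnight'.
(c) Entailed — this follows by dropping conjuncts from the building event's description.
(d) Not entailed — the narrative places the pushing before the building, not after.
(e) Entailed — the narrative places the pushing before the building.
(f) Not entailed — Lin pushed the barrel, not the radio; the radio belongs to the building event.

(a), (b), (c), (e)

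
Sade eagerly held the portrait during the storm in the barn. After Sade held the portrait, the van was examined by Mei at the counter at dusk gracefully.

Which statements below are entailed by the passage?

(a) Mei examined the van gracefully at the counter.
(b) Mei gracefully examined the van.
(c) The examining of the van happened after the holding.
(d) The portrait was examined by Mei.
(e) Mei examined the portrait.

(a), (b), (c)

(a) Entailed — every conjunct here is already in the original examining event.
(b) Entailed — dropping 'at dusk', 'at the counter' leaves a sub-description the original still satisfies.
(c) Entailed — the narrative places the holding before the examining.
(d) Not entailed — Mei examined the van, not the portrait; the portrait belongs to the holding event.
(e) Not entailed — Mei examined the van, not the portrait; the portrait belongs to the holding event.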